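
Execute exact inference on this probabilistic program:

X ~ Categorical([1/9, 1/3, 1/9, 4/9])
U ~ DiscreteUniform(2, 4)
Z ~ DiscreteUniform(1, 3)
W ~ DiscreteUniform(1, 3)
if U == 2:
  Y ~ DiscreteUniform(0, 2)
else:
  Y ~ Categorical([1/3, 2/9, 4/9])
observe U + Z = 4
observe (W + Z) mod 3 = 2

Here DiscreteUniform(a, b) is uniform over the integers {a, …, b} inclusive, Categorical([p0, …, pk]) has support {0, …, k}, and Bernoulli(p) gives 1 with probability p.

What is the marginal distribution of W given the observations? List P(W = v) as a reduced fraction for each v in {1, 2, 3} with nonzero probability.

P(W=1) = 1/2, P(W=3) = 1/2

Enumerate traces; 24 have nonzero weight after conditioning:
  (X=0, U=2, Z=2, W=3, Y=0) weight 1/729
  (X=0, U=2, Z=2, W=3, Y=1) weight 1/729
  (X=0, U=2, Z=2, W=3, Y=2) weight 1/729
  (X=0, U=3, Z=1, W=1, Y=0) weight 1/729
  (X=0, U=3, Z=1, W=1, Y=1) weight 2/2187
  (X=0, U=3, Z=1, W=1, Y=2) weight 4/2187
  (X=1, U=2, Z=2, W=3, Y=0) weight 1/243
  (X=1, U=2, Z=2, W=3, Y=1) weight 1/243
  … 16 more
Group by W:
  weight(W=1) = 1/27
  weight(W=3) = 1/27
Total weight = 1/27 + 1/27 = 2/27
P(W=1 | obs) = 1/27 / 2/27 = 1/2
P(W=3 | obs) = 1/27 / 2/27 = 1/2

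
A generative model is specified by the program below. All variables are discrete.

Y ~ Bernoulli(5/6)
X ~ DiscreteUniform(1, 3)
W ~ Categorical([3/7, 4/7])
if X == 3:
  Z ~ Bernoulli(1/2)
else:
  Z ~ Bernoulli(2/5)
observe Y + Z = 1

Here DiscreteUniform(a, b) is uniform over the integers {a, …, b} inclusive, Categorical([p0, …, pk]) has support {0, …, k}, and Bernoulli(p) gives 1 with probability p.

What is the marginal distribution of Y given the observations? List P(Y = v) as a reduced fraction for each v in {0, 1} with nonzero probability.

Enumerate traces; 12 have nonzero weight after conditioning:
  (Y=0, X=1, W=0, Z=1) weight 1/105
  (Y=0, X=1, W=1, Z=1) weight 4/315
  (Y=0, X=2, W=0, Z=1) weight 1/105
  (Y=0, X=2, W=1, Z=1) weight 4/315
  (Y=0, X=3, W=0, Z=1) weight 1/84
  (Y=0, X=3, W=1, Z=1) weight 1/63
  (Y=1, X=1, W=0, Z=0) weight 1/14
  (Y=1, X=1, W=1, Z=0) weight 2/21
  … 4 more
Group by Y:
  weight(Y=0) = 13/180
  weight(Y=1) = 17/36
Total weight = 13/180 + 17/36 = 49/90
P(Y=0 | obs) = 13/180 / 49/90 = 13/98
P(Y=1 | obs) = 17/36 / 49/90 = 85/98

P(Y=0) = 13/98, P(Y=1) = 85/98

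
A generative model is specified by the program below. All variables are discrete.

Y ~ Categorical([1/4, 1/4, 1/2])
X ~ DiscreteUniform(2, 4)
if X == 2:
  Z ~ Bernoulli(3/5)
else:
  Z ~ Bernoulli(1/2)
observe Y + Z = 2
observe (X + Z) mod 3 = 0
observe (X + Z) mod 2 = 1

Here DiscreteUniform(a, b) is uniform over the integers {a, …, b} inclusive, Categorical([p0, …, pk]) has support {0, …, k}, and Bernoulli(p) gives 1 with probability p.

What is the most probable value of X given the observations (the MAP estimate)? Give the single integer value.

argmax_v P(X = v | obs) = 3

Enumerate traces; 2 have nonzero weight after conditioning:
  (Y=1, X=2, Z=1) weight 1/20
  (Y=2, X=3, Z=0) weight 1/12
Group by X:
  weight(X=2) = 1/20
  weight(X=3) = 1/12
Total weight = 1/20 + 1/12 = 2/15
P(X=2 | obs) = 1/20 / 2/15 = 3/8
P(X=3 | obs) = 1/12 / 2/15 = 5/8
argmax = 3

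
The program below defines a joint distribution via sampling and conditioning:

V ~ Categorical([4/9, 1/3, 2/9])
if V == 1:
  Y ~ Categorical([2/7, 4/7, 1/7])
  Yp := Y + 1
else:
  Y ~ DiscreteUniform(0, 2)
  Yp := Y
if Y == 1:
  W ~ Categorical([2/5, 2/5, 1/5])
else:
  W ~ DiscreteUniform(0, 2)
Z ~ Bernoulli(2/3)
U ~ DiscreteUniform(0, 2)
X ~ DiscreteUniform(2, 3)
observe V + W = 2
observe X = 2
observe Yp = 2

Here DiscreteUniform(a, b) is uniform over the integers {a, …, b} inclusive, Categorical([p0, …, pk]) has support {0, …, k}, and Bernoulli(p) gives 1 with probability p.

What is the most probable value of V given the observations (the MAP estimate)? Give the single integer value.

Enumerate traces; 18 have nonzero weight after conditioning:
  (V=0, Y=2, W=2, Z=0, U=0, X=2) weight 2/729
  (V=0, Y=2, W=2, Z=0, U=1, X=2) weight 2/729
  (V=0, Y=2, W=2, Z=0, U=2, X=2) weight 2/729
  (V=0, Y=2, W=2, Z=1, U=0, X=2) weight 4/729
  (V=0, Y=2, W=2, Z=1, U=1, X=2) weight 4/729
  (V=0, Y=2, W=2, Z=1, U=2, X=2) weight 4/729
  (V=1, Y=1, W=1, Z=0, U=0, X=2) weight 4/945
  (V=1, Y=1, W=1, Z=0, U=1, X=2) weight 4/945
  (V=2, Y=2, W=0, Z=0, U=0, X=2) weight 1/729
  … 9 more
Group by V:
  weight(V=0) = 2/81
  weight(V=1) = 4/105
  weight(V=2) = 1/81
Total weight = 2/81 + 4/105 + 1/81 = 71/945
P(V=0 | obs) = 2/81 / 71/945 = 70/213
P(V=1 | obs) = 4/105 / 71/945 = 36/71
P(V=2 | obs) = 1/81 / 71/945 = 35/213
argmax = 1

argmax_v P(V = v | obs) = 1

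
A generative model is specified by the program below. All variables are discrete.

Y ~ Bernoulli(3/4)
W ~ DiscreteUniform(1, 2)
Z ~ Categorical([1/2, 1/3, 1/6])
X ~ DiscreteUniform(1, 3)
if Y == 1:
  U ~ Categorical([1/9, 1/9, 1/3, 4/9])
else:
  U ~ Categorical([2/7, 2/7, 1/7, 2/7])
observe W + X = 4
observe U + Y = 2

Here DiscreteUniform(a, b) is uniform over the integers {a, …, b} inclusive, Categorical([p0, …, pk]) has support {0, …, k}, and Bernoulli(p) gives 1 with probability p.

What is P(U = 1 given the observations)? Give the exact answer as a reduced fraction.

P(U = 1 | obs) = 7/10

Enumerate traces; 12 have nonzero weight after conditioning:
  (Y=0, W=1, Z=0, X=3, U=2) weight 1/336
  (Y=0, W=1, Z=1, X=3, U=2) weight 1/504
  (Y=0, W=1, Z=2, X=3, U=2) weight 1/1008
  (Y=0, W=2, Z=0, X=2, U=2) weight 1/336
  (Y=0, W=2, Z=1, X=2, U=2) weight 1/504
  (Y=0, W=2, Z=2, X=2, U=2) weight 1/1008
  (Y=1, W=1, Z=0, X=3, U=1) weight 1/144
  (Y=1, W=1, Z=1, X=3, U=1) weight 1/216
  … 4 more
Group by U:
  weight(U=1) = 1/36
  weight(U=2) = 1/84
Total weight = 1/36 + 1/84 = 5/126
P(U=1 | obs) = 1/36 / 5/126 = 7/10
P(U=2 | obs) = 1/84 / 5/126 = 3/10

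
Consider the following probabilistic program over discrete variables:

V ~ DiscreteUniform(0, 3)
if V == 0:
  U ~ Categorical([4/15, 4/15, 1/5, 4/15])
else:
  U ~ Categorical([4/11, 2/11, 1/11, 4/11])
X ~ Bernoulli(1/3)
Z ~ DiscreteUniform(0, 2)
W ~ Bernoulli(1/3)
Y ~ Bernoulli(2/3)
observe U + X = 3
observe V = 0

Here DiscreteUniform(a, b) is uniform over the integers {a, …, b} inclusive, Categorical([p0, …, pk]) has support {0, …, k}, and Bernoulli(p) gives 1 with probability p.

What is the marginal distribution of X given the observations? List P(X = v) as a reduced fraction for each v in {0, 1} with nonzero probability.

Enumerate traces; 24 have nonzero weight after conditioning:
  (V=0, U=2, X=1, Z=0, W=0, Y=0) weight 1/810
  (V=0, U=2, X=1, Z=0, W=0, Y=1) weight 1/405
  (V=0, U=2, X=1, Z=0, W=1, Y=0) weight 1/1620
  (V=0, U=2, X=1, Z=0, W=1, Y=1) weight 1/810
  (V=0, U=2, X=1, Z=1, W=0, Y=0) weight 1/810
  (V=0, U=2, X=1, Z=1, W=0, Y=1) weight 1/405
  (V=0, U=2, X=1, Z=1, W=1, Y=0) weight 1/1620
  (V=0, U=2, X=1, Z=1, W=1, Y=1) weight 1/810
  (V=0, U=3, X=0, Z=0, W=0, Y=0) weight 4/1215
  … 15 more
Group by X:
  weight(X=0) = 2/45
  weight(X=1) = 1/60
Total weight = 2/45 + 1/60 = 11/180
P(X=0 | obs) = 2/45 / 11/180 = 8/11
P(X=1 | obs) = 1/60 / 11/180 = 3/11

P(X=0) = 8/11, P(X=1) = 3/11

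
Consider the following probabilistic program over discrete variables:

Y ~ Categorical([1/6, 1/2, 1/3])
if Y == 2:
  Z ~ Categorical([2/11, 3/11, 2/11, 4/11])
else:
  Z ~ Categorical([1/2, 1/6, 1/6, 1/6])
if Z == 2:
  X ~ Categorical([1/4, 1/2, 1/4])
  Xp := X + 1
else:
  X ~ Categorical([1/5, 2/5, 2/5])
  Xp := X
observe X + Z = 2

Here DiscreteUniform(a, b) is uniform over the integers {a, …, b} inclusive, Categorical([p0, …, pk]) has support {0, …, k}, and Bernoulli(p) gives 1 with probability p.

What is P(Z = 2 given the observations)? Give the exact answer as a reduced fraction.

P(Z = 2 | obs) = 85/557

Enumerate traces; 9 have nonzero weight after conditioning:
  (Y=0, Z=0, X=2) weight 1/30
  (Y=0, Z=1, X=1) weight 1/90
  (Y=0, Z=2, X=0) weight 1/144
  (Y=1, Z=0, X=2) weight 1/10
  (Y=1, Z=1, X=1) weight 1/30
  (Y=1, Z=2, X=0) weight 1/48
  (Y=2, Z=0, X=2) weight 4/165
  (Y=2, Z=1, X=1) weight 2/55
  … 1 more
Group by Z:
  weight(Z=0) = 26/165
  weight(Z=1) = 8/99
  weight(Z=2) = 17/396
Total weight = 26/165 + 8/99 + 17/396 = 557/1980
P(Z=0 | obs) = 26/165 / 557/1980 = 312/557
P(Z=1 | obs) = 8/99 / 557/1980 = 160/557
P(Z=2 | obs) = 17/396 / 557/1980 = 85/557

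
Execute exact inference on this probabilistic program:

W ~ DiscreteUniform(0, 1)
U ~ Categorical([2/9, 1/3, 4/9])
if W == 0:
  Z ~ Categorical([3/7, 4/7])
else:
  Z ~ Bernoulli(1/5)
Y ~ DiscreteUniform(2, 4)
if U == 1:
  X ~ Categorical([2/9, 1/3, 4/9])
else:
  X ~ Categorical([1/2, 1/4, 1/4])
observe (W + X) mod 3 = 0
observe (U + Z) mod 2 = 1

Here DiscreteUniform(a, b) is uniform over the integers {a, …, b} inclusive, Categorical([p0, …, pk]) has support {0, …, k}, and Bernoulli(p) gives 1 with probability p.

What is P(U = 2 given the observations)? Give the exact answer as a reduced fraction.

P(U = 2 | obs) = 282/707

Enumerate traces; 18 have nonzero weight after conditioning:
  (W=0, U=0, Z=1, Y=2, X=0) weight 2/189
  (W=0, U=0, Z=1, Y=3, X=0) weight 2/189
  (W=0, U=0, Z=1, Y=4, X=0) weight 2/189
  (W=0, U=1, Z=0, Y=2, X=0) weight 1/189
  (W=0, U=1, Z=0, Y=3, X=0) weight 1/189
  (W=0, U=1, Z=0, Y=4, X=0) weight 1/189
  (W=0, U=2, Z=1, Y=2, X=0) weight 4/189
  (W=0, U=2, Z=1, Y=3, X=0) weight 4/189
  … 10 more
Group by U:
  weight(U=0) = 47/1260
  weight(U=1) = 71/945
  weight(U=2) = 47/630
Total weight = 47/1260 + 71/945 + 47/630 = 101/540
P(U=0 | obs) = 47/1260 / 101/540 = 141/707
P(U=1 | obs) = 71/945 / 101/540 = 284/707
P(U=2 | obs) = 47/630 / 101/540 = 282/707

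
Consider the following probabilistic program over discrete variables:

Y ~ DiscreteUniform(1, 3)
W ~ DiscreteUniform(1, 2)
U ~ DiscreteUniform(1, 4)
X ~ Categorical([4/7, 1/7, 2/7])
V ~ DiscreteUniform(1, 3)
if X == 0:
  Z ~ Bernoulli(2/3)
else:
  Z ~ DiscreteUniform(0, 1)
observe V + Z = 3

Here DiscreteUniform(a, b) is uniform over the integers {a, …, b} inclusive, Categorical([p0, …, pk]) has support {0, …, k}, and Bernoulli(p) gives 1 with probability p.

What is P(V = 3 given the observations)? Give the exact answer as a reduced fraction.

Enumerate traces; 144 have nonzero weight after conditioning:
  (Y=1, W=1, U=1, X=0, V=2, Z=1) weight 1/189
  (Y=1, W=1, U=1, X=0, V=3, Z=0) weight 1/378
  (Y=1, W=1, U=1, X=1, V=2, Z=1) weight 1/1008
  (Y=1, W=1, U=1, X=1, V=3, Z=0) weight 1/1008
  (Y=1, W=1, U=1, X=2, V=2, Z=1) weight 1/504
  (Y=1, W=1, U=1, X=2, V=3, Z=0) weight 1/504
  (Y=1, W=1, U=2, X=0, V=2, Z=1) weight 1/189
  (Y=1, W=1, U=2, X=0, V=3, Z=0) weight 1/378
  … 136 more
Group by V:
  weight(V=2) = 25/126
  weight(V=3) = 17/126
Total weight = 25/126 + 17/126 = 1/3
P(V=2 | obs) = 25/126 / 1/3 = 25/42
P(V=3 | obs) = 17/126 / 1/3 = 17/42

P(V = 3 | obs) = 17/42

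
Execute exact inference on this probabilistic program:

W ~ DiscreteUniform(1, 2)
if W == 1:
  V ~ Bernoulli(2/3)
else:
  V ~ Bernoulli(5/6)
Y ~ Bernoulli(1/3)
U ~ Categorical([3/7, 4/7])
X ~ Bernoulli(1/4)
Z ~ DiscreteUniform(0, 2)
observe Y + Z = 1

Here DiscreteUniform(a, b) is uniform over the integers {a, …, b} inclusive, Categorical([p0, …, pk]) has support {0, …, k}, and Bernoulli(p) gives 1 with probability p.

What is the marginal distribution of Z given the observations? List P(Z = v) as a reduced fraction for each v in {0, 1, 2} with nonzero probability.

P(Z=0) = 1/3, P(Z=1) = 2/3

Enumerate traces; 32 have nonzero weight after conditioning:
  (W=1, V=0, Y=0, U=0, X=0, Z=1) weight 1/84
  (W=1, V=0, Y=0, U=0, X=1, Z=1) weight 1/252
  (W=1, V=0, Y=0, U=1, X=0, Z=1) weight 1/63
  (W=1, V=0, Y=0, U=1, X=1, Z=1) weight 1/189
  (W=1, V=0, Y=1, U=0, X=0, Z=0) weight 1/168
  (W=1, V=0, Y=1, U=0, X=1, Z=0) weight 1/504
  (W=1, V=0, Y=1, U=1, X=0, Z=0) weight 1/126
  (W=1, V=0, Y=1, U=1, X=1, Z=0) weight 1/378
  … 24 more
Group by Z:
  weight(Z=0) = 1/9
  weight(Z=1) = 2/9
Total weight = 1/9 + 2/9 = 1/3
P(Z=0 | obs) = 1/9 / 1/3 = 1/3
P(Z=1 | obs) = 2/9 / 1/3 = 2/3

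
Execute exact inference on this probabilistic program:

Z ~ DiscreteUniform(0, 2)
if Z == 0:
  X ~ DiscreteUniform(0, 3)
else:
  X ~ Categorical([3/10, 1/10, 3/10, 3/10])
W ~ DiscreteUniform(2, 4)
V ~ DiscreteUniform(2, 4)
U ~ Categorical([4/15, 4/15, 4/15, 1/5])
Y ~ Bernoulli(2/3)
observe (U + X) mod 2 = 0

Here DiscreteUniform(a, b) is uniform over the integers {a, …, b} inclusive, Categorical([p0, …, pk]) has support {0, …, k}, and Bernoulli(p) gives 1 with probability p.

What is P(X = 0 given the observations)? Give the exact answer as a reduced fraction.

P(X = 0 | obs) = 68/227

Enumerate traces; 432 have nonzero weight after conditioning:
  (Z=0, X=0, W=2, V=2, U=0, Y=0) weight 1/1215
  (Z=0, X=0, W=2, V=2, U=0, Y=1) weight 2/1215
  (Z=0, X=0, W=2, V=2, U=2, Y=0) weight 1/1215
  (Z=0, X=0, W=2, V=2, U=2, Y=1) weight 2/1215
  (Z=0, X=0, W=2, V=3, U=0, Y=0) weight 1/1215
  (Z=0, X=0, W=2, V=3, U=0, Y=1) weight 2/1215
  (Z=0, X=0, W=2, V=3, U=2, Y=0) weight 1/1215
  (Z=0, X=0, W=2, V=3, U=2, Y=1) weight 2/1215
  (Z=0, X=1, W=2, V=2, U=1, Y=0) weight 1/1215
  (Z=0, X=2, W=2, V=2, U=0, Y=0) weight 1/1215
  … 422 more
Group by X:
  weight(X=0) = 34/225
  weight(X=1) = 7/100
  weight(X=2) = 34/225
  weight(X=3) = 119/900
Total weight = 34/225 + 7/100 + 34/225 + 119/900 = 227/450
P(X=0 | obs) = 34/225 / 227/450 = 68/227
P(X=1 | obs) = 7/100 / 227/450 = 63/454
P(X=2 | obs) = 34/225 / 227/450 = 68/227
P(X=3 | obs) = 119/900 / 227/450 = 119/454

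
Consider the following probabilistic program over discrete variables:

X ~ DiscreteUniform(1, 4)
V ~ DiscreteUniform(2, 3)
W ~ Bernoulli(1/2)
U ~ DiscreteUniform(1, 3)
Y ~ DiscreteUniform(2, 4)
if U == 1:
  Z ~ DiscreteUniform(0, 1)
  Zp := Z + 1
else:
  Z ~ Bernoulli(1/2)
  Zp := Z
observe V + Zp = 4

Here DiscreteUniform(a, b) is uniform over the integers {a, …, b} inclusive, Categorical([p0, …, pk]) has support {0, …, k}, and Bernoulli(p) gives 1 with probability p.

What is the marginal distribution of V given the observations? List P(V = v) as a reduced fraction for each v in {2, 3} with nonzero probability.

Enumerate traces; 96 have nonzero weight after conditioning:
  (X=1, V=2, W=0, U=1, Y=2, Z=1) weight 1/288
  (X=1, V=2, W=0, U=1, Y=3, Z=1) weight 1/288
  (X=1, V=2, W=0, U=1, Y=4, Z=1) weight 1/288
  (X=1, V=2, W=1, U=1, Y=2, Z=1) weight 1/288
  (X=1, V=2, W=1, U=1, Y=3, Z=1) weight 1/288
  (X=1, V=2, W=1, U=1, Y=4, Z=1) weight 1/288
  (X=1, V=3, W=0, U=1, Y=2, Z=0) weight 1/288
  (X=1, V=3, W=0, U=1, Y=3, Z=0) weight 1/288
  … 88 more
Group by V:
  weight(V=2) = 1/12
  weight(V=3) = 1/4
Total weight = 1/12 + 1/4 = 1/3
P(V=2 | obs) = 1/12 / 1/3 = 1/4
P(V=3 | obs) = 1/4 / 1/3 = 3/4

P(V=2) = 1/4, P(V=3) = 3/4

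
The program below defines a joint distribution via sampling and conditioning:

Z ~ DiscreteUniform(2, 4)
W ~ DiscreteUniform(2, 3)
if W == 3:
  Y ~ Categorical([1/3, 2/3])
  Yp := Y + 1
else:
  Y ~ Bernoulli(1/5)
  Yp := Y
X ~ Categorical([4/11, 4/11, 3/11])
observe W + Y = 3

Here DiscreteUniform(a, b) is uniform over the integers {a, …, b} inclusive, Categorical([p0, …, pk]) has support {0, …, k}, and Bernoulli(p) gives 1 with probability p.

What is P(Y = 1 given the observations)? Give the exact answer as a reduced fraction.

P(Y = 1 | obs) = 3/8

Enumerate traces; 18 have nonzero weight after conditioning:
  (Z=2, W=2, Y=1, X=0) weight 2/165
  (Z=2, W=2, Y=1, X=1) weight 2/165
  (Z=2, W=2, Y=1, X=2) weight 1/110
  (Z=2, W=3, Y=0, X=0) weight 2/99
  (Z=2, W=3, Y=0, X=1) weight 2/99
  (Z=2, W=3, Y=0, X=2) weight 1/66
  (Z=3, W=2, Y=1, X=0) weight 2/165
  (Z=3, W=2, Y=1, X=1) weight 2/165
  … 10 more
Group by Y:
  weight(Y=0) = 1/6
  weight(Y=1) = 1/10
Total weight = 1/6 + 1/10 = 4/15
P(Y=0 | obs) = 1/6 / 4/15 = 5/8
P(Y=1 | obs) = 1/10 / 4/15 = 3/8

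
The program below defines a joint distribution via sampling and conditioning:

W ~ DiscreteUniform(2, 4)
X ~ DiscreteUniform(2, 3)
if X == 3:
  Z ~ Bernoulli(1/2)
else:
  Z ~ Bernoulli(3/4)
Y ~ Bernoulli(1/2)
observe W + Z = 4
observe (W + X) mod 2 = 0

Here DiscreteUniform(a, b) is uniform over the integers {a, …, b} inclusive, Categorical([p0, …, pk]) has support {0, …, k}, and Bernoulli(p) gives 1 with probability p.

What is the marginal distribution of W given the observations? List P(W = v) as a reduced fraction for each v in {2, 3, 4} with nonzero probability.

Enumerate traces; 4 have nonzero weight after conditioning:
  (W=3, X=3, Z=1, Y=0) weight 1/24
  (W=3, X=3, Z=1, Y=1) weight 1/24
  (W=4, X=2, Z=0, Y=0) weight 1/48
  (W=4, X=2, Z=0, Y=1) weight 1/48
Group by W:
  weight(W=3) = 1/12
  weight(W=4) = 1/24
Total weight = 1/12 + 1/24 = 1/8
P(W=3 | obs) = 1/12 / 1/8 = 2/3
P(W=4 | obs) = 1/24 / 1/8 = 1/3

P(W=3) = 2/3, P(W=4) = 1/3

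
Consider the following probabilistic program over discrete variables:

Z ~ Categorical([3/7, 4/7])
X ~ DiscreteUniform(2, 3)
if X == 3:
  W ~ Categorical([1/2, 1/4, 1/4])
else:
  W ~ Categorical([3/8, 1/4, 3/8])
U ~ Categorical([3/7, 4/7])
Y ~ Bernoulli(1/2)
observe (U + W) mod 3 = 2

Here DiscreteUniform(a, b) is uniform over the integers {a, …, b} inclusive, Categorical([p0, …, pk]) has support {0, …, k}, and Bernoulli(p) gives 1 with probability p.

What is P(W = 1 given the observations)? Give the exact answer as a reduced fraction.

P(W = 1 | obs) = 16/31

Enumerate traces; 16 have nonzero weight after conditioning:
  (Z=0, X=2, W=1, U=1, Y=0) weight 3/196
  (Z=0, X=2, W=1, U=1, Y=1) weight 3/196
  (Z=0, X=2, W=2, U=0, Y=0) weight 27/1568
  (Z=0, X=2, W=2, U=0, Y=1) weight 27/1568
  (Z=0, X=3, W=1, U=1, Y=0) weight 3/196
  (Z=0, X=3, W=1, U=1, Y=1) weight 3/196
  (Z=0, X=3, W=2, U=0, Y=0) weight 9/784
  (Z=0, X=3, W=2, U=0, Y=1) weight 9/784
  … 8 more
Group by W:
  weight(W=1) = 1/7
  weight(W=2) = 15/112
Total weight = 1/7 + 15/112 = 31/112
P(W=1 | obs) = 1/7 / 31/112 = 16/31
P(W=2 | obs) = 15/112 / 31/112 = 15/31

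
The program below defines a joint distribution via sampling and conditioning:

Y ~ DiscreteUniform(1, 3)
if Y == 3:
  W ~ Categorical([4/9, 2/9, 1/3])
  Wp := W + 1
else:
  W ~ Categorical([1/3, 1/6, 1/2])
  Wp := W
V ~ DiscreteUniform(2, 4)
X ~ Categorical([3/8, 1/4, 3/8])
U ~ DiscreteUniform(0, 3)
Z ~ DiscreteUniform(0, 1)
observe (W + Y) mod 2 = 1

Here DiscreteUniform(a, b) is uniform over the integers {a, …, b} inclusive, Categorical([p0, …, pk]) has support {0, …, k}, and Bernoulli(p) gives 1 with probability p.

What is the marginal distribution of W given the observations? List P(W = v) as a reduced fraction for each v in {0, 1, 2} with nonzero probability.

Enumerate traces; 360 have nonzero weight after conditioning:
  (Y=1, W=0, V=2, X=0, U=0, Z=0) weight 1/576
  (Y=1, W=0, V=2, X=0, U=0, Z=1) weight 1/576
  (Y=1, W=0, V=2, X=0, U=1, Z=0) weight 1/576
  (Y=1, W=0, V=2, X=0, U=1, Z=1) weight 1/576
  (Y=1, W=0, V=2, X=0, U=2, Z=0) weight 1/576
  (Y=1, W=0, V=2, X=0, U=2, Z=1) weight 1/576
  (Y=1, W=0, V=2, X=0, U=3, Z=0) weight 1/576
  (Y=1, W=0, V=2, X=0, U=3, Z=1) weight 1/576
  (Y=1, W=2, V=2, X=0, U=0, Z=0) weight 1/384
  (Y=2, W=1, V=2, X=0, U=0, Z=0) weight 1/1152
  … 350 more
Group by W:
  weight(W=0) = 7/27
  weight(W=1) = 1/18
  weight(W=2) = 5/18
Total weight = 7/27 + 1/18 + 5/18 = 16/27
P(W=0 | obs) = 7/27 / 16/27 = 7/16
P(W=1 | obs) = 1/18 / 16/27 = 3/32
P(W=2 | obs) = 5/18 / 16/27 = 15/32

P(W=0) = 7/16, P(W=1) = 3/32, P(W=2) = 15/32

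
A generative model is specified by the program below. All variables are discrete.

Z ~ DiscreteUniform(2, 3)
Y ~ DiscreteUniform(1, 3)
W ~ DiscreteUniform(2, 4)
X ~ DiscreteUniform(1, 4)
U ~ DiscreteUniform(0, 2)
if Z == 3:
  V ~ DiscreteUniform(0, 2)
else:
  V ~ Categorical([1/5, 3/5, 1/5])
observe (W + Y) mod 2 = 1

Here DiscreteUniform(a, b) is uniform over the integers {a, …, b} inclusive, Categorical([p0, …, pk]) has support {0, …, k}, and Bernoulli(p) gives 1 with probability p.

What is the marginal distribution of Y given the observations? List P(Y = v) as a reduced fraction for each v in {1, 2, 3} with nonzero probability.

Enumerate traces; 360 have nonzero weight after conditioning:
  (Z=2, Y=1, W=2, X=1, U=0, V=0) weight 1/1080
  (Z=2, Y=1, W=2, X=1, U=0, V=1) weight 1/360
  (Z=2, Y=1, W=2, X=1, U=0, V=2) weight 1/1080
  (Z=2, Y=1, W=2, X=1, U=1, V=0) weight 1/1080
  (Z=2, Y=1, W=2, X=1, U=1, V=1) weight 1/360
  (Z=2, Y=1, W=2, X=1, U=1, V=2) weight 1/1080
  (Z=2, Y=1, W=2, X=1, U=2, V=0) weight 1/1080
  (Z=2, Y=1, W=2, X=1, U=2, V=1) weight 1/360
  (Z=2, Y=2, W=3, X=1, U=0, V=0) weight 1/1080
  (Z=2, Y=3, W=2, X=1, U=0, V=0) weight 1/1080
  … 350 more
Group by Y:
  weight(Y=1) = 2/9
  weight(Y=2) = 1/9
  weight(Y=3) = 2/9
Total weight = 2/9 + 1/9 + 2/9 = 5/9
P(Y=1 | obs) = 2/9 / 5/9 = 2/5
P(Y=2 | obs) = 1/9 / 5/9 = 1/5
P(Y=3 | obs) = 2/9 / 5/9 = 2/5

P(Y=1) = 2/5, P(Y=2) = 1/5, P(Y=3) = 2/5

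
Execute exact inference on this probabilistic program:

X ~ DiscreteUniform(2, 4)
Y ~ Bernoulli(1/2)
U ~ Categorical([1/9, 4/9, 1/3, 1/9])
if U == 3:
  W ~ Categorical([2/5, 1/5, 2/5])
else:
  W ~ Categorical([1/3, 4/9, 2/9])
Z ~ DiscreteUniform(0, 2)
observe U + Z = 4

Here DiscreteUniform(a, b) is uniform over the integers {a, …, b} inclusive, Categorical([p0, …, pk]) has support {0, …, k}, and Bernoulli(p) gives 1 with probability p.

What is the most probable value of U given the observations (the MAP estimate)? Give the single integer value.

Enumerate traces; 36 have nonzero weight after conditioning:
  (X=2, Y=0, U=2, W=0, Z=2) weight 1/162
  (X=2, Y=0, U=2, W=1, Z=2) weight 2/243
  (X=2, Y=0, U=2, W=2, Z=2) weight 1/243
  (X=2, Y=0, U=3, W=0, Z=1) weight 1/405
  (X=2, Y=0, U=3, W=1, Z=1) weight 1/810
  (X=2, Y=0, U=3, W=2, Z=1) weight 1/405
  (X=2, Y=1, U=2, W=0, Z=2) weight 1/162
  (X=2, Y=1, U=2, W=1, Z=2) weight 2/243
  … 28 more
Group by U:
  weight(U=2) = 1/9
  weight(U=3) = 1/27
Total weight = 1/9 + 1/27 = 4/27
P(U=2 | obs) = 1/9 / 4/27 = 3/4
P(U=3 | obs) = 1/27 / 4/27 = 1/4
argmax = 2

argmax_v P(U = v | obs) = 2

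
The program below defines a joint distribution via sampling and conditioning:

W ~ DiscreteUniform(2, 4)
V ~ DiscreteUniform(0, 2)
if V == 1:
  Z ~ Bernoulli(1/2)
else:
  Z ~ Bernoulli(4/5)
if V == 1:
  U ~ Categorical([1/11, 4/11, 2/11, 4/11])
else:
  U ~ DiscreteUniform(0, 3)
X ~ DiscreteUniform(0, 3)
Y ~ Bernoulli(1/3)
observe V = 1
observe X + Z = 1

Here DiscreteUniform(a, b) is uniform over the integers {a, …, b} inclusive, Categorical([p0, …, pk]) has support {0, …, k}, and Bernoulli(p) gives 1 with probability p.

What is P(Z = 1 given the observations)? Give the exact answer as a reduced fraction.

P(Z = 1 | obs) = 1/2

Enumerate traces; 48 have nonzero weight after conditioning:
  (W=2, V=1, Z=0, U=0, X=1, Y=0) weight 1/1188
  (W=2, V=1, Z=0, U=0, X=1, Y=1) weight 1/2376
  (W=2, V=1, Z=0, U=1, X=1, Y=0) weight 1/297
  (W=2, V=1, Z=0, U=1, X=1, Y=1) weight 1/594
  (W=2, V=1, Z=0, U=2, X=1, Y=0) weight 1/594
  (W=2, V=1, Z=0, U=2, X=1, Y=1) weight 1/1188
  (W=2, V=1, Z=0, U=3, X=1, Y=0) weight 1/297
  (W=2, V=1, Z=0, U=3, X=1, Y=1) weight 1/594
  (W=2, V=1, Z=1, U=0, X=0, Y=0) weight 1/1188
  … 39 more
Group by Z:
  weight(Z=0) = 1/24
  weight(Z=1) = 1/24
Total weight = 1/24 + 1/24 = 1/12
P(Z=0 | obs) = 1/24 / 1/12 = 1/2
P(Z=1 | obs) = 1/24 / 1/12 = 1/2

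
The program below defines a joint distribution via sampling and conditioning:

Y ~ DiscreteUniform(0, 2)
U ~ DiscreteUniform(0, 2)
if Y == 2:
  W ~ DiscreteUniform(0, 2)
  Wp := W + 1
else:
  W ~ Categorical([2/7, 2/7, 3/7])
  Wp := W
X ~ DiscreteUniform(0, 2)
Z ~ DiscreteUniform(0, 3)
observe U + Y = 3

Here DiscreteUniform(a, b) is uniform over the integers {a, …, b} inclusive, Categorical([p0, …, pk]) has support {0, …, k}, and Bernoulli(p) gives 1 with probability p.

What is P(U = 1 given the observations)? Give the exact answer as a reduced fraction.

P(U = 1 | obs) = 1/2

Enumerate traces; 72 have nonzero weight after conditioning:
  (Y=1, U=2, W=0, X=0, Z=0) weight 1/378
  (Y=1, U=2, W=0, X=0, Z=1) weight 1/378
  (Y=1, U=2, W=0, X=0, Z=2) weight 1/378
  (Y=1, U=2, W=0, X=0, Z=3) weight 1/378
  (Y=1, U=2, W=0, X=1, Z=0) weight 1/378
  (Y=1, U=2, W=0, X=1, Z=1) weight 1/378
  (Y=1, U=2, W=0, X=1, Z=2) weight 1/378
  (Y=1, U=2, W=0, X=1, Z=3) weight 1/378
  (Y=2, U=1, W=0, X=0, Z=0) weight 1/324
  … 63 more
Group by U:
  weight(U=1) = 1/9
  weight(U=2) = 1/9
Total weight = 1/9 + 1/9 = 2/9
P(U=1 | obs) = 1/9 / 2/9 = 1/2
P(U=2 | obs) = 1/9 / 2/9 = 1/2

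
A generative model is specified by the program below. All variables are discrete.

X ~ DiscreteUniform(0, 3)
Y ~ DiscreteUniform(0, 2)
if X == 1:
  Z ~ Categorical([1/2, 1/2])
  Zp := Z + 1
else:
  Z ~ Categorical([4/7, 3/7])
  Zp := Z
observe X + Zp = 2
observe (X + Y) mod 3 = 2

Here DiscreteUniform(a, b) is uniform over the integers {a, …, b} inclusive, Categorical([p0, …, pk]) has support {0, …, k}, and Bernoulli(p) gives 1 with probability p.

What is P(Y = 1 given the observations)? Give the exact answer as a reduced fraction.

P(Y = 1 | obs) = 7/15

Enumerate traces; 2 have nonzero weight after conditioning:
  (X=1, Y=1, Z=0) weight 1/24
  (X=2, Y=0, Z=0) weight 1/21
Group by Y:
  weight(Y=0) = 1/21
  weight(Y=1) = 1/24
Total weight = 1/21 + 1/24 = 5/56
P(Y=0 | obs) = 1/21 / 5/56 = 8/15
P(Y=1 | obs) = 1/24 / 5/56 = 7/15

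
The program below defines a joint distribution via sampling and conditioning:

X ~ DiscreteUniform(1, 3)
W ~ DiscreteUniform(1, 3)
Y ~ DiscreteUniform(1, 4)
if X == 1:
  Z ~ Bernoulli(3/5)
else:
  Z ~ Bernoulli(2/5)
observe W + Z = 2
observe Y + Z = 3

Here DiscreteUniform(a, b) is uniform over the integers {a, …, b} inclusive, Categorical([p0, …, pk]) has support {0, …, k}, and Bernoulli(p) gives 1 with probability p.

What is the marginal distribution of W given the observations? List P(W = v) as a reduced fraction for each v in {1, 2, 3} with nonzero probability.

P(W=1) = 7/15, P(W=2) = 8/15

Enumerate traces; 6 have nonzero weight after conditioning:
  (X=1, W=1, Y=2, Z=1) weight 1/60
  (X=1, W=2, Y=3, Z=0) weight 1/90
  (X=2, W=1, Y=2, Z=1) weight 1/90
  (X=2, W=2, Y=3, Z=0) weight 1/60
  (X=3, W=1, Y=2, Z=1) weight 1/90
  (X=3, W=2, Y=3, Z=0) weight 1/60
Group by W:
  weight(W=1) = 7/180
  weight(W=2) = 2/45
Total weight = 7/180 + 2/45 = 1/12
P(W=1 | obs) = 7/180 / 1/12 = 7/15
P(W=2 | obs) = 2/45 / 1/12 = 8/15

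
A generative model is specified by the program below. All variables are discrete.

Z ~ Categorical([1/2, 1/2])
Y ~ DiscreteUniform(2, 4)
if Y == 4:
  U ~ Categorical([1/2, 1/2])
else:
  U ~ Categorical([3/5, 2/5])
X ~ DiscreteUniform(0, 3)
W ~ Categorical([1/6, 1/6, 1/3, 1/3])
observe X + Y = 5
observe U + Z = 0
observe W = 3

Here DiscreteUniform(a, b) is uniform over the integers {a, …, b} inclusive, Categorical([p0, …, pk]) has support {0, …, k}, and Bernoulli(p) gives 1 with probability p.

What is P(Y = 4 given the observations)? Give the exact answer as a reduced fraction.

Enumerate traces; 3 have nonzero weight after conditioning:
  (Z=0, Y=2, U=0, X=3, W=3) weight 1/120
  (Z=0, Y=3, U=0, X=2, W=3) weight 1/120
  (Z=0, Y=4, U=0, X=1, W=3) weight 1/144
Group by Y:
  weight(Y=2) = 1/120
  weight(Y=3) = 1/120
  weight(Y=4) = 1/144
Total weight = 1/120 + 1/120 + 1/144 = 17/720
P(Y=2 | obs) = 1/120 / 17/720 = 6/17
P(Y=3 | obs) = 1/120 / 17/720 = 6/17
P(Y=4 | obs) = 1/144 / 17/720 = 5/17

P(Y = 4 | obs) = 5/17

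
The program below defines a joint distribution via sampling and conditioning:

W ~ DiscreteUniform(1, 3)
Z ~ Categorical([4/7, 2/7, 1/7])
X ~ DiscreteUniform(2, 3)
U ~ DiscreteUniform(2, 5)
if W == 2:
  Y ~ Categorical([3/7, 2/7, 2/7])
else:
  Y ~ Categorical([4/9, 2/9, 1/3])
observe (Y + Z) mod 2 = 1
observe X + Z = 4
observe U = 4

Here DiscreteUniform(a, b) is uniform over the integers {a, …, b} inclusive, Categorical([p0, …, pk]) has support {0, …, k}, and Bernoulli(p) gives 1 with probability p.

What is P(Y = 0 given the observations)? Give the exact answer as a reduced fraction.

Enumerate traces; 9 have nonzero weight after conditioning:
  (W=1, Z=1, X=3, U=4, Y=0) weight 1/189
  (W=1, Z=1, X=3, U=4, Y=2) weight 1/252
  (W=1, Z=2, X=2, U=4, Y=1) weight 1/756
  (W=2, Z=1, X=3, U=4, Y=0) weight 1/196
  (W=2, Z=1, X=3, U=4, Y=2) weight 1/294
  (W=2, Z=2, X=2, U=4, Y=1) weight 1/588
  (W=3, Z=1, X=3, U=4, Y=0) weight 1/189
  (W=3, Z=1, X=3, U=4, Y=2) weight 1/252
  … 1 more
Group by Y:
  weight(Y=0) = 83/5292
  weight(Y=1) = 23/5292
  weight(Y=2) = 5/441
Total weight = 83/5292 + 23/5292 + 5/441 = 83/2646
P(Y=0 | obs) = 83/5292 / 83/2646 = 1/2
P(Y=1 | obs) = 23/5292 / 83/2646 = 23/166
P(Y=2 | obs) = 5/441 / 83/2646 = 30/83

P(Y = 0 | obs) = 1/2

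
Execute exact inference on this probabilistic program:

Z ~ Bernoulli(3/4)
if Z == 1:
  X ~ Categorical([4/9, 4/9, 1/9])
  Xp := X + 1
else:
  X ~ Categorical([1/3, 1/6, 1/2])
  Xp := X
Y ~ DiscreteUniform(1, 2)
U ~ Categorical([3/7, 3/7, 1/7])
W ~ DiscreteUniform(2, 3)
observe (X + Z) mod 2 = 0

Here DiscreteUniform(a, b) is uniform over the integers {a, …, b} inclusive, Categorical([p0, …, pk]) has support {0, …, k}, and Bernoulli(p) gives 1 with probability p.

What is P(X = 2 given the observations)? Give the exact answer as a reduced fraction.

P(X = 2 | obs) = 3/13

Enumerate traces; 36 have nonzero weight after conditioning:
  (Z=0, X=0, Y=1, U=0, W=2) weight 1/112
  (Z=0, X=0, Y=1, U=0, W=3) weight 1/112
  (Z=0, X=0, Y=1, U=1, W=2) weight 1/112
  (Z=0, X=0, Y=1, U=1, W=3) weight 1/112
  (Z=0, X=0, Y=1, U=2, W=2) weight 1/336
  (Z=0, X=0, Y=1, U=2, W=3) weight 1/336
  (Z=0, X=0, Y=2, U=0, W=2) weight 1/112
  (Z=0, X=0, Y=2, U=0, W=3) weight 1/112
  (Z=0, X=2, Y=1, U=0, W=2) weight 3/224
  (Z=1, X=1, Y=1, U=0, W=2) weight 1/28
  … 26 more
Group by X:
  weight(X=0) = 1/12
  weight(X=1) = 1/3
  weight(X=2) = 1/8
Total weight = 1/12 + 1/3 + 1/8 = 13/24
P(X=0 | obs) = 1/12 / 13/24 = 2/13
P(X=1 | obs) = 1/3 / 13/24 = 8/13
P(X=2 | obs) = 1/8 / 13/24 = 3/13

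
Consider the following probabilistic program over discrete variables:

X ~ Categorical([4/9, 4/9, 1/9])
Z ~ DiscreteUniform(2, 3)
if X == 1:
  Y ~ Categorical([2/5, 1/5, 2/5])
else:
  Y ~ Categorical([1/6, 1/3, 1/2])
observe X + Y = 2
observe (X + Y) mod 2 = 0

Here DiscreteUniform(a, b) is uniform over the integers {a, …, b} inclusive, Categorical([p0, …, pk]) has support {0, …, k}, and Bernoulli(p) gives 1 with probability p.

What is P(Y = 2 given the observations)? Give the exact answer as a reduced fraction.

Enumerate traces; 6 have nonzero weight after conditioning:
  (X=0, Z=2, Y=2) weight 1/9
  (X=0, Z=3, Y=2) weight 1/9
  (X=1, Z=2, Y=1) weight 2/45
  (X=1, Z=3, Y=1) weight 2/45
  (X=2, Z=2, Y=0) weight 1/108
  (X=2, Z=3, Y=0) weight 1/108
Group by Y:
  weight(Y=0) = 1/54
  weight(Y=1) = 4/45
  weight(Y=2) = 2/9
Total weight = 1/54 + 4/45 + 2/9 = 89/270
P(Y=0 | obs) = 1/54 / 89/270 = 5/89
P(Y=1 | obs) = 4/45 / 89/270 = 24/89
P(Y=2 | obs) = 2/9 / 89/270 = 60/89

P(Y = 2 | obs) = 60/89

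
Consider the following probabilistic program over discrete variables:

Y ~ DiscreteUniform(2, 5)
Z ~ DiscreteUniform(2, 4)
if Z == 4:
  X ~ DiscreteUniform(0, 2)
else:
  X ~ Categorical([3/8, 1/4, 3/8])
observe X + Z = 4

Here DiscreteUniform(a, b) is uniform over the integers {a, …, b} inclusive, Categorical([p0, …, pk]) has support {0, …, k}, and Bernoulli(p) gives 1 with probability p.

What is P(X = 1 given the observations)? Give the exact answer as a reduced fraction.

Enumerate traces; 12 have nonzero weight after conditioning:
  (Y=2, Z=2, X=2) weight 1/32
  (Y=2, Z=3, X=1) weight 1/48
  (Y=2, Z=4, X=0) weight 1/36
  (Y=3, Z=2, X=2) weight 1/32
  (Y=3, Z=3, X=1) weight 1/48
  (Y=3, Z=4, X=0) weight 1/36
  (Y=4, Z=2, X=2) weight 1/32
  (Y=4, Z=3, X=1) weight 1/48
  … 4 more
Group by X:
  weight(X=0) = 1/9
  weight(X=1) = 1/12
  weight(X=2) = 1/8
Total weight = 1/9 + 1/12 + 1/8 = 23/72
P(X=0 | obs) = 1/9 / 23/72 = 8/23
P(X=1 | obs) = 1/12 / 23/72 = 6/23
P(X=2 | obs) = 1/8 / 23/72 = 9/23

P(X = 1 | obs) = 6/23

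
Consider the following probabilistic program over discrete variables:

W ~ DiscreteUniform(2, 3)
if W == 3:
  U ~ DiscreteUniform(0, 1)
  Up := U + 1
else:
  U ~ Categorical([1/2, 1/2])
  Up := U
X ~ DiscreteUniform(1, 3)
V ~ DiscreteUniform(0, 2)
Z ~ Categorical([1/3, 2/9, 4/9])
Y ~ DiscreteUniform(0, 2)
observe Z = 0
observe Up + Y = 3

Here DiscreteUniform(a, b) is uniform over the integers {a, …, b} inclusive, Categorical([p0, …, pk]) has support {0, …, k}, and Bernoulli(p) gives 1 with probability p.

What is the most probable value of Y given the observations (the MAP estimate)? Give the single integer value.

argmax_v P(Y = v | obs) = 2

Enumerate traces; 27 have nonzero weight after conditioning:
  (W=2, U=1, X=1, V=0, Z=0, Y=2) weight 1/324
  (W=2, U=1, X=1, V=1, Z=0, Y=2) weight 1/324
  (W=2, U=1, X=1, V=2, Z=0, Y=2) weight 1/324
  (W=2, U=1, X=2, V=0, Z=0, Y=2) weight 1/324
  (W=2, U=1, X=2, V=1, Z=0, Y=2) weight 1/324
  (W=2, U=1, X=2, V=2, Z=0, Y=2) weight 1/324
  (W=2, U=1, X=3, V=0, Z=0, Y=2) weight 1/324
  (W=2, U=1, X=3, V=1, Z=0, Y=2) weight 1/324
  (W=3, U=1, X=1, V=0, Z=0, Y=1) weight 1/324
  … 18 more
Group by Y:
  weight(Y=1) = 1/36
  weight(Y=2) = 1/18
Total weight = 1/36 + 1/18 = 1/12
P(Y=1 | obs) = 1/36 / 1/12 = 1/3
P(Y=2 | obs) = 1/18 / 1/12 = 2/3
argmax = 2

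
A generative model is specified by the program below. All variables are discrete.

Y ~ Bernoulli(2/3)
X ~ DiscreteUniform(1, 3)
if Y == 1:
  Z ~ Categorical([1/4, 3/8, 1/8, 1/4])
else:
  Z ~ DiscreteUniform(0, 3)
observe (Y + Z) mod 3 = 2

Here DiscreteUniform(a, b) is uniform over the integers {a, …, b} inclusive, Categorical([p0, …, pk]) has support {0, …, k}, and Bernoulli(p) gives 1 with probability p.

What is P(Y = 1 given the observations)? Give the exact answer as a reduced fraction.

P(Y = 1 | obs) = 3/4

Enumerate traces; 6 have nonzero weight after conditioning:
  (Y=0, X=1, Z=2) weight 1/36
  (Y=0, X=2, Z=2) weight 1/36
  (Y=0, X=3, Z=2) weight 1/36
  (Y=1, X=1, Z=1) weight 1/12
  (Y=1, X=2, Z=1) weight 1/12
  (Y=1, X=3, Z=1) weight 1/12
Group by Y:
  weight(Y=0) = 1/12
  weight(Y=1) = 1/4
Total weight = 1/12 + 1/4 = 1/3
P(Y=0 | obs) = 1/12 / 1/3 = 1/4
P(Y=1 | obs) = 1/4 / 1/3 = 3/4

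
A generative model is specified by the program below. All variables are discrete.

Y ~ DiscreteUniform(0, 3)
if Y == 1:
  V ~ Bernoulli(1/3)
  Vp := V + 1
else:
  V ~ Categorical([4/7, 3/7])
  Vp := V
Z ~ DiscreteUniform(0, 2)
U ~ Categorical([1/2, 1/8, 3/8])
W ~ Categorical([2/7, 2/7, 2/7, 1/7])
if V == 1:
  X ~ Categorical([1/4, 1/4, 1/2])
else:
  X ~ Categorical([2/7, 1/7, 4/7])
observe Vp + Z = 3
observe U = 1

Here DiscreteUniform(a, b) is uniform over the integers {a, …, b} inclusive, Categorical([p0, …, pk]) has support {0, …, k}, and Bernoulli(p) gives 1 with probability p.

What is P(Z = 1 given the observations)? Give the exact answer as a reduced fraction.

Enumerate traces; 60 have nonzero weight after conditioning:
  (Y=0, V=1, Z=2, U=1, W=0, X=0) weight 1/3136
  (Y=0, V=1, Z=2, U=1, W=0, X=1) weight 1/3136
  (Y=0, V=1, Z=2, U=1, W=0, X=2) weight 1/1568
  (Y=0, V=1, Z=2, U=1, W=1, X=0) weight 1/3136
  (Y=0, V=1, Z=2, U=1, W=1, X=1) weight 1/3136
  (Y=0, V=1, Z=2, U=1, W=1, X=2) weight 1/1568
  (Y=0, V=1, Z=2, U=1, W=2, X=0) weight 1/3136
  (Y=0, V=1, Z=2, U=1, W=2, X=1) weight 1/3136
  (Y=1, V=1, Z=1, U=1, W=0, X=0) weight 1/4032
  … 51 more
Group by Z:
  weight(Z=1) = 1/288
  weight(Z=2) = 41/2016
Total weight = 1/288 + 41/2016 = 1/42
P(Z=1 | obs) = 1/288 / 1/42 = 7/48
P(Z=2 | obs) = 41/2016 / 1/42 = 41/48

P(Z = 1 | obs) = 7/48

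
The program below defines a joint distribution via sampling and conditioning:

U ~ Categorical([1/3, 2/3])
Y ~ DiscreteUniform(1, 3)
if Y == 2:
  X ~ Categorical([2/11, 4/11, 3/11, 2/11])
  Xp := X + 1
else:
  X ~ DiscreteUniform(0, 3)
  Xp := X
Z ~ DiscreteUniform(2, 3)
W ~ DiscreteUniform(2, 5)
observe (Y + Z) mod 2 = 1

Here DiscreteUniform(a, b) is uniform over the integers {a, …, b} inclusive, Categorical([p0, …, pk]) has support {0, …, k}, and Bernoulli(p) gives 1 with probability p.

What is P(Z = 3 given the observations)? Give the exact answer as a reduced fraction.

Enumerate traces; 96 have nonzero weight after conditioning:
  (U=0, Y=1, X=0, Z=2, W=2) weight 1/288
  (U=0, Y=1, X=0, Z=2, W=3) weight 1/288
  (U=0, Y=1, X=0, Z=2, W=4) weight 1/288
  (U=0, Y=1, X=0, Z=2, W=5) weight 1/288
  (U=0, Y=1, X=1, Z=2, W=2) weight 1/288
  (U=0, Y=1, X=1, Z=2, W=3) weight 1/288
  (U=0, Y=1, X=1, Z=2, W=4) weight 1/288
  (U=0, Y=1, X=1, Z=2, W=5) weight 1/288
  (U=0, Y=2, X=0, Z=3, W=2) weight 1/396
  … 87 more
Group by Z:
  weight(Z=2) = 1/3
  weight(Z=3) = 1/6
Total weight = 1/3 + 1/6 = 1/2
P(Z=2 | obs) = 1/3 / 1/2 = 2/3
P(Z=3 | obs) = 1/6 / 1/2 = 1/3

P(Z = 3 | obs) = 1/3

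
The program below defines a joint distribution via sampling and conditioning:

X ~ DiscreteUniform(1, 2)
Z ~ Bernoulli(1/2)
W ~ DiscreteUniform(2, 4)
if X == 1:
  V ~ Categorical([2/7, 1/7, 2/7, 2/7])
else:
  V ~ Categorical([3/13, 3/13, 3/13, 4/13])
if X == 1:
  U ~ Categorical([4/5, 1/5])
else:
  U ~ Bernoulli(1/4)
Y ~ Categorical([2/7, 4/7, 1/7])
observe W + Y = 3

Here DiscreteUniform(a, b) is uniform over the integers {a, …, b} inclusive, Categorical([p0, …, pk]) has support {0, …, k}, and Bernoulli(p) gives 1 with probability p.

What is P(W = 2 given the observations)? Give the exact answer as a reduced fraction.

Enumerate traces; 64 have nonzero weight after conditioning:
  (X=1, Z=0, W=2, V=0, U=0, Y=1) weight 8/735
  (X=1, Z=0, W=2, V=0, U=1, Y=1) weight 2/735
  (X=1, Z=0, W=2, V=1, U=0, Y=1) weight 4/735
  (X=1, Z=0, W=2, V=1, U=1, Y=1) weight 1/735
  (X=1, Z=0, W=2, V=2, U=0, Y=1) weight 8/735
  (X=1, Z=0, W=2, V=2, U=1, Y=1) weight 2/735
  (X=1, Z=0, W=2, V=3, U=0, Y=1) weight 8/735
  (X=1, Z=0, W=2, V=3, U=1, Y=1) weight 2/735
  (X=1, Z=0, W=3, V=0, U=0, Y=0) weight 4/735
  … 55 more
Group by W:
  weight(W=2) = 4/21
  weight(W=3) = 2/21
Total weight = 4/21 + 2/21 = 2/7
P(W=2 | obs) = 4/21 / 2/7 = 2/3
P(W=3 | obs) = 2/21 / 2/7 = 1/3

P(W = 2 | obs) = 2/3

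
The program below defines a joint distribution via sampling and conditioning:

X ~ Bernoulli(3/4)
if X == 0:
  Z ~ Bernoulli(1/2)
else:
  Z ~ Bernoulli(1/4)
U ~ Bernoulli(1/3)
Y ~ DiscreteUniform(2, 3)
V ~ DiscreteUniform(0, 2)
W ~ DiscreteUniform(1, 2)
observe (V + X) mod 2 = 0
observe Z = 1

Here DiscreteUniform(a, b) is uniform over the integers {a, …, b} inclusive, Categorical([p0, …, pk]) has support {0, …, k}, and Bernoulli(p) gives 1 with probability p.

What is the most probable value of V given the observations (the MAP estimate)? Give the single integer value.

Enumerate traces; 24 have nonzero weight after conditioning:
  (X=0, Z=1, U=0, Y=2, V=0, W=1) weight 1/144
  (X=0, Z=1, U=0, Y=2, V=0, W=2) weight 1/144
  (X=0, Z=1, U=0, Y=2, V=2, W=1) weight 1/144
  (X=0, Z=1, U=0, Y=2, V=2, W=2) weight 1/144
  (X=0, Z=1, U=0, Y=3, V=0, W=1) weight 1/144
  (X=0, Z=1, U=0, Y=3, V=0, W=2) weight 1/144
  (X=0, Z=1, U=0, Y=3, V=2, W=1) weight 1/144
  (X=0, Z=1, U=0, Y=3, V=2, W=2) weight 1/144
  (X=1, Z=1, U=0, Y=2, V=1, W=1) weight 1/96
  … 15 more
Group by V:
  weight(V=0) = 1/24
  weight(V=1) = 1/16
  weight(V=2) = 1/24
Total weight = 1/24 + 1/16 + 1/24 = 7/48
P(V=0 | obs) = 1/24 / 7/48 = 2/7
P(V=1 | obs) = 1/16 / 7/48 = 3/7
P(V=2 | obs) = 1/24 / 7/48 = 2/7
argmax = 1

argmax_v P(V = v | obs) = 1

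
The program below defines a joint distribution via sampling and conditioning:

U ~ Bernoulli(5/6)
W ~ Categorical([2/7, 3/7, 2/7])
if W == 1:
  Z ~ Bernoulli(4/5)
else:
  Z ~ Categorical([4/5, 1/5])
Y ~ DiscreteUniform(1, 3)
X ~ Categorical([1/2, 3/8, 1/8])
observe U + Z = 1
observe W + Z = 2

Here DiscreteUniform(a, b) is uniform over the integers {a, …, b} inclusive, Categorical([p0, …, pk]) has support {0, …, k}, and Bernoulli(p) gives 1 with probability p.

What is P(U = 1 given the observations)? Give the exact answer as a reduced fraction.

P(U = 1 | obs) = 10/13

Enumerate traces; 18 have nonzero weight after conditioning:
  (U=0, W=1, Z=1, Y=1, X=0) weight 1/105
  (U=0, W=1, Z=1, Y=1, X=1) weight 1/140
  (U=0, W=1, Z=1, Y=1, X=2) weight 1/420
  (U=0, W=1, Z=1, Y=2, X=0) weight 1/105
  (U=0, W=1, Z=1, Y=2, X=1) weight 1/140
  (U=0, W=1, Z=1, Y=2, X=2) weight 1/420
  (U=0, W=1, Z=1, Y=3, X=0) weight 1/105
  (U=0, W=1, Z=1, Y=3, X=1) weight 1/140
  (U=1, W=2, Z=0, Y=1, X=0) weight 2/63
  … 9 more
Group by U:
  weight(U=0) = 2/35
  weight(U=1) = 4/21
Total weight = 2/35 + 4/21 = 26/105
P(U=0 | obs) = 2/35 / 26/105 = 3/13
P(U=1 | obs) = 4/21 / 26/105 = 10/13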